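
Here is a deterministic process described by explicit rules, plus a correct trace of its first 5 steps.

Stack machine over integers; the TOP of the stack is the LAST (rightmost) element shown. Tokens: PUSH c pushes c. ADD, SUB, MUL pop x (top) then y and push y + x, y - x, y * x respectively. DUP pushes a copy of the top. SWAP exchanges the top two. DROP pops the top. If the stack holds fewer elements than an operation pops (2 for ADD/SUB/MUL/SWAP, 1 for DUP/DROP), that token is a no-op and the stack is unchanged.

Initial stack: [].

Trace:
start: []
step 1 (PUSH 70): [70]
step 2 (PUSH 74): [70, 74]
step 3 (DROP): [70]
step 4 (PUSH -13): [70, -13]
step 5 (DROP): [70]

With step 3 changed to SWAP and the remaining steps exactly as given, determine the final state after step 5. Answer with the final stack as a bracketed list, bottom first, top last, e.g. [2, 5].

[74, 70]

(re-executing from step 3 with the substitution; state before step 3: [70, 74])
step 3 (SWAP): [74, 70]
step 4 (PUSH -13): [74, 70, -13]
step 5 (DROP): [74, 70]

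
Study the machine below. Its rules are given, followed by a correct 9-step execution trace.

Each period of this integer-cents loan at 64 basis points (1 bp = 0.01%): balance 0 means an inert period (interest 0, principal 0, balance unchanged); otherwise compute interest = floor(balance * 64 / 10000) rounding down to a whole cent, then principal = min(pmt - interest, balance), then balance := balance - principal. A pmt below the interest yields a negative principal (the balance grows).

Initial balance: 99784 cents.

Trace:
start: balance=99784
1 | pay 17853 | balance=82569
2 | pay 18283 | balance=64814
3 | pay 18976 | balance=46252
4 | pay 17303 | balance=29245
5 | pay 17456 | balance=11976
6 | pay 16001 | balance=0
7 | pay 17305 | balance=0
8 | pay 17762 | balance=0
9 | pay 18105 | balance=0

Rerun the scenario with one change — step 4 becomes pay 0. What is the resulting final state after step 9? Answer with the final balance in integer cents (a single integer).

0

(re-executing from step 4 with the substitution; state before step 4: balance=46252)
4 | pay 0 | balance=46548
5 | pay 17456 | balance=29389
6 | pay 16001 | balance=13576
7 | pay 17305 | balance=0
8 | pay 17762 | balance=0
9 | pay 18105 | balance=0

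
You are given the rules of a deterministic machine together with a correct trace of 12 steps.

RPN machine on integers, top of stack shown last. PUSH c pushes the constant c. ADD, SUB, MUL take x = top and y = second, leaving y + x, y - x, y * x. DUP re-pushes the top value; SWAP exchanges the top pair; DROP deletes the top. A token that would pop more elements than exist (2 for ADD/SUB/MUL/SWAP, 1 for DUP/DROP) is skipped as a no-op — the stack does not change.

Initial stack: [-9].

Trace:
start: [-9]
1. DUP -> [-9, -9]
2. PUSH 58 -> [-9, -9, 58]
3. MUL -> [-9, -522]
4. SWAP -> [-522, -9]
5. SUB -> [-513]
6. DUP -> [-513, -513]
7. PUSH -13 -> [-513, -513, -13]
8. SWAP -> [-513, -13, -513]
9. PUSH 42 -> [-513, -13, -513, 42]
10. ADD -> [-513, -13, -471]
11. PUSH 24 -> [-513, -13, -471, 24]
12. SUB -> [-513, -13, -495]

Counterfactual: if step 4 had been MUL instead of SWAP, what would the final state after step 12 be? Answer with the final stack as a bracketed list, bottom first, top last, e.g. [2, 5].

(re-executing from step 4 with the substitution; state before step 4: [-9, -522])
4. MUL -> [4698]
5. SUB -> [4698]
6. DUP -> [4698, 4698]
7. PUSH -13 -> [4698, 4698, -13]
8. SWAP -> [4698, -13, 4698]
9. PUSH 42 -> [4698, -13, 4698, 42]
10. ADD -> [4698, -13, 4740]
11. PUSH 24 -> [4698, -13, 4740, 24]
12. SUB -> [4698, -13, 4716]

[4698, -13, 4716]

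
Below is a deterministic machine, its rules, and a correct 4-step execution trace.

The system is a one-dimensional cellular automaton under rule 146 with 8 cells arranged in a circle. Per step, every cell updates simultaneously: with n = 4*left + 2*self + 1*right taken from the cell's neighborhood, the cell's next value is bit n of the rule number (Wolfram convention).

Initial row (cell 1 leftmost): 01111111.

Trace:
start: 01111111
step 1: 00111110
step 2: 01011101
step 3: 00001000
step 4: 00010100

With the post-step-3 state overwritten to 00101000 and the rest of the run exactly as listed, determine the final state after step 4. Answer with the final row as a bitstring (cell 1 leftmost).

01000100

state after step 3 := 00101000
step 4: 01000100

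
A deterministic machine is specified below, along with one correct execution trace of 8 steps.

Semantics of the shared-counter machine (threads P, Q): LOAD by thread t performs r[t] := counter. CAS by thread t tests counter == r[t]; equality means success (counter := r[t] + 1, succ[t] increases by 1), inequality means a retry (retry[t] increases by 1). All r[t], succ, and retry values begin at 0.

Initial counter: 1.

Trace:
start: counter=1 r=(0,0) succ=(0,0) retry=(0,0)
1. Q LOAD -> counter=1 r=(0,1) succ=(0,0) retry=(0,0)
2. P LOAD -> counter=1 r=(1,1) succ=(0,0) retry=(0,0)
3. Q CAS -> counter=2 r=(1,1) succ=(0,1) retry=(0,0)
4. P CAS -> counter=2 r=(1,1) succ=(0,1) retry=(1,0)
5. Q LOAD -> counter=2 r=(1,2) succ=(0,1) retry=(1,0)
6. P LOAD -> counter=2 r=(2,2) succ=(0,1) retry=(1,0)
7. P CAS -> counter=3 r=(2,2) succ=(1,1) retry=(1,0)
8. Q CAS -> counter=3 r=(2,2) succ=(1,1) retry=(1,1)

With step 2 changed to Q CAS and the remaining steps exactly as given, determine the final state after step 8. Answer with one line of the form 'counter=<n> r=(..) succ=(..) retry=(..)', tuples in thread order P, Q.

(re-executing from step 2 with the substitution; state before step 2: counter=1 r=(0,1) succ=(0,0) retry=(0,0))
2. Q CAS -> counter=2 r=(0,1) succ=(0,1) retry=(0,0)
3. Q CAS -> counter=2 r=(0,1) succ=(0,1) retry=(0,1)
4. P CAS -> counter=2 r=(0,1) succ=(0,1) retry=(1,1)
5. Q LOAD -> counter=2 r=(0,2) succ=(0,1) retry=(1,1)
6. P LOAD -> counter=2 r=(2,2) succ=(0,1) retry=(1,1)
7. P CAS -> counter=3 r=(2,2) succ=(1,1) retry=(1,1)
8. Q CAS -> counter=3 r=(2,2) succ=(1,1) retry=(1,2)

counter=3 r=(2,2) succ=(1,1) retry=(1,2)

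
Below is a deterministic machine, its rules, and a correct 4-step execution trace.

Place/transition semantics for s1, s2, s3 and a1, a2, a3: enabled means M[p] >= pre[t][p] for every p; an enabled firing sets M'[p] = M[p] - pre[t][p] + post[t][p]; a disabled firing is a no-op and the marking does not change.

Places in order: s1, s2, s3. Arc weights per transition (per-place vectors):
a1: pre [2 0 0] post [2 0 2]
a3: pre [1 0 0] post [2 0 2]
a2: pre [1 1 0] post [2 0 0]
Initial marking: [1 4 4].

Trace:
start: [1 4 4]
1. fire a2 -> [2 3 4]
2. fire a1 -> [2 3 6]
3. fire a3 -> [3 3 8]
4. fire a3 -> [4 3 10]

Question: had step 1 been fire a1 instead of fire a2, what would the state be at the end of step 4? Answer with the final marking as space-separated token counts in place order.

3 4 8

(re-executing from step 1 with the substitution; state before step 1: [1 4 4])
1. fire a1 -> [1 4 4]
2. fire a1 -> [1 4 4]
3. fire a3 -> [2 4 6]
4. fire a3 -> [3 4 8]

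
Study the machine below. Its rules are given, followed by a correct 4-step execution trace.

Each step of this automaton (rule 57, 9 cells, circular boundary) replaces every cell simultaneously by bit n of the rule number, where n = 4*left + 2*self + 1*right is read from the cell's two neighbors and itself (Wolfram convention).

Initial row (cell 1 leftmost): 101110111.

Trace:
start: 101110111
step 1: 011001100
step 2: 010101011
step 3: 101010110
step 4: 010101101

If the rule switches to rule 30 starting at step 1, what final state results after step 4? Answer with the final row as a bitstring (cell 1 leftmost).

001011111

(re-executing steps 1..4 under rule 30; state before step 1: 101110111)
step 1: 001000100
step 2: 011101110
step 3: 110001001
step 4: 001011111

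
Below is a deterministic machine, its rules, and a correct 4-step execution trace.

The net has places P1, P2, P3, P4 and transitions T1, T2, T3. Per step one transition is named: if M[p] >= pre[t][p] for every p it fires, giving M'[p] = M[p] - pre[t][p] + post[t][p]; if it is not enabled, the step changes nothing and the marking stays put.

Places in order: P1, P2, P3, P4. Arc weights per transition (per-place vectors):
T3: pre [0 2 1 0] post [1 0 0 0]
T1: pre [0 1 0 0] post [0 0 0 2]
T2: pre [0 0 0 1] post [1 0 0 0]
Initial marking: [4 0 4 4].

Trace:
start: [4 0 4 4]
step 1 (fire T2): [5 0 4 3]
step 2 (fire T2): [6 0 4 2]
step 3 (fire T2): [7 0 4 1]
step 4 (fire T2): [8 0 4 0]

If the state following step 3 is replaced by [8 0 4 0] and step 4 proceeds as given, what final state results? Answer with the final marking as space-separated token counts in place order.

8 0 4 0

state after step 3 := [8 0 4 0]
step 4 (fire T2): [8 0 4 0]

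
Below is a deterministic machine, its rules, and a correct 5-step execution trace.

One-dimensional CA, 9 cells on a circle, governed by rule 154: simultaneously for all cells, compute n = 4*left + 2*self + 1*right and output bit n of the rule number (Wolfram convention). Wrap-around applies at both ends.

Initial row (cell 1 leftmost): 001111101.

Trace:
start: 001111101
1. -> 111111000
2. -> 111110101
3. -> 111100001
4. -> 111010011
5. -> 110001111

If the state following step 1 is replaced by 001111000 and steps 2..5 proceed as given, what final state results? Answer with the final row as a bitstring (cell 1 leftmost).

state after step 1 := 001111000
2. -> 011110100
3. -> 111100010
4. -> 111010100
5. -> 110000011

110000011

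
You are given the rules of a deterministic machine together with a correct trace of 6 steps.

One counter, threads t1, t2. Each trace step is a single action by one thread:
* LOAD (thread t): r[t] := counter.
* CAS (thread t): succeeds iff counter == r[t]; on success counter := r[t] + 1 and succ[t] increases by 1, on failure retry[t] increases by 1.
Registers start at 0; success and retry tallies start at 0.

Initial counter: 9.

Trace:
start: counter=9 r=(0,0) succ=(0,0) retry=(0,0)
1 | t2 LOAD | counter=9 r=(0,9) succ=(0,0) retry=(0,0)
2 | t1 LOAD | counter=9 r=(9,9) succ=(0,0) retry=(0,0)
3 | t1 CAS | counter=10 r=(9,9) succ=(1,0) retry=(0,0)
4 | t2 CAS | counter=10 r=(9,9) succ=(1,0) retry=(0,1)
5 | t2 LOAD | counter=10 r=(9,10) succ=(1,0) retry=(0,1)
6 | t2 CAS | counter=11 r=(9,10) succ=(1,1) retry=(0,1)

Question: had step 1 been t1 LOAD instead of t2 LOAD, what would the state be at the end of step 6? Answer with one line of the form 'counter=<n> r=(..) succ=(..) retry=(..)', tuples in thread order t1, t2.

counter=11 r=(9,10) succ=(1,1) retry=(0,1)

(re-executing from step 1 with the substitution; state before step 1: counter=9 r=(0,0) succ=(0,0) retry=(0,0))
1 | t1 LOAD | counter=9 r=(9,0) succ=(0,0) retry=(0,0)
2 | t1 LOAD | counter=9 r=(9,0) succ=(0,0) retry=(0,0)
3 | t1 CAS | counter=10 r=(9,0) succ=(1,0) retry=(0,0)
4 | t2 CAS | counter=10 r=(9,0) succ=(1,0) retry=(0,1)
5 | t2 LOAD | counter=10 r=(9,10) succ=(1,0) retry=(0,1)
6 | t2 CAS | counter=11 r=(9,10) succ=(1,1) retry=(0,1)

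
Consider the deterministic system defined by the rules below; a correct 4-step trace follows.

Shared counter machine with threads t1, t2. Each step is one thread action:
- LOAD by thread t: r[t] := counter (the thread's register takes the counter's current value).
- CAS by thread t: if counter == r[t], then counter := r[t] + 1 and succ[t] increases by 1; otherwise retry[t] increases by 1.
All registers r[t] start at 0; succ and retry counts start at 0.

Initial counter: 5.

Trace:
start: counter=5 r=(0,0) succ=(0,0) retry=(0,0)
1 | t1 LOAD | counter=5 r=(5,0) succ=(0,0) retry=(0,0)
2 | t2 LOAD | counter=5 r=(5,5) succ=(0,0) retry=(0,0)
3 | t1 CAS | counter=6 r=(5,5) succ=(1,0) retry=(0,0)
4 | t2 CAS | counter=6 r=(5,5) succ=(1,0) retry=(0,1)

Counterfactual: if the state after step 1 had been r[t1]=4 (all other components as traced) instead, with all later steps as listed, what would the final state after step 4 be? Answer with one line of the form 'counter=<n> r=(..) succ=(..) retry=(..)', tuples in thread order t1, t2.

counter=6 r=(4,5) succ=(0,1) retry=(1,0)

state after step 1 := counter=5 r=(4,0) succ=(0,0) retry=(0,0)
2 | t2 LOAD | counter=5 r=(4,5) succ=(0,0) retry=(0,0)
3 | t1 CAS | counter=5 r=(4,5) succ=(0,0) retry=(1,0)
4 | t2 CAS | counter=6 r=(4,5) succ=(0,1) retry=(1,0)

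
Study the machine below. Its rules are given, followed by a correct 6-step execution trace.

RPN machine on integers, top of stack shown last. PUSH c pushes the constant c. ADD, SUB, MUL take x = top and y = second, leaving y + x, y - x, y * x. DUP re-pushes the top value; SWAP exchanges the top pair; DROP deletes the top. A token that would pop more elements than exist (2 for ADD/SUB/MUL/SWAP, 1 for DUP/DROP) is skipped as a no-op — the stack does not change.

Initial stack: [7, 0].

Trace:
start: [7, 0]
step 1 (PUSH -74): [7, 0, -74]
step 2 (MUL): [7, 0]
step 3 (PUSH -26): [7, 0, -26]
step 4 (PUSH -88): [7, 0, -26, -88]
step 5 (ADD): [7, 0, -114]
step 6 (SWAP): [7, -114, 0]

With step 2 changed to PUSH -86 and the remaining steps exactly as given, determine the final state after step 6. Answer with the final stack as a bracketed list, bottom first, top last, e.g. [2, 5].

[7, 0, -74, -114, -86]

(re-executing from step 2 with the substitution; state before step 2: [7, 0, -74])
step 2 (PUSH -86): [7, 0, -74, -86]
step 3 (PUSH -26): [7, 0, -74, -86, -26]
step 4 (PUSH -88): [7, 0, -74, -86, -26, -88]
step 5 (ADD): [7, 0, -74, -86, -114]
step 6 (SWAP): [7, 0, -74, -114, -86]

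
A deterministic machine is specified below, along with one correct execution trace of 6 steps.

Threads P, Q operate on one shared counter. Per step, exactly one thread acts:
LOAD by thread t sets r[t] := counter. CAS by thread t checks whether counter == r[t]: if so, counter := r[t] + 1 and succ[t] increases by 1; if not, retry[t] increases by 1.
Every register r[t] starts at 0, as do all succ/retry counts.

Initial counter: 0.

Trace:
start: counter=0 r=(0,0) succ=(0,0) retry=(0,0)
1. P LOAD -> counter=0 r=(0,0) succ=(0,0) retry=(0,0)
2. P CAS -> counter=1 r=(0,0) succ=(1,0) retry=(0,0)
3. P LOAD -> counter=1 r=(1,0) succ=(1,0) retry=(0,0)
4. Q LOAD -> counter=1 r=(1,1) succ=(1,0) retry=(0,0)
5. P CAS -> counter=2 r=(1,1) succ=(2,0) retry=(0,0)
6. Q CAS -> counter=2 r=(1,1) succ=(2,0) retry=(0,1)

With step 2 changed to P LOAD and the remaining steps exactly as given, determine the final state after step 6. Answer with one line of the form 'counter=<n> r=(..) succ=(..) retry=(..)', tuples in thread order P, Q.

(re-executing from step 2 with the substitution; state before step 2: counter=0 r=(0,0) succ=(0,0) retry=(0,0))
2. P LOAD -> counter=0 r=(0,0) succ=(0,0) retry=(0,0)
3. P LOAD -> counter=0 r=(0,0) succ=(0,0) retry=(0,0)
4. Q LOAD -> counter=0 r=(0,0) succ=(0,0) retry=(0,0)
5. P CAS -> counter=1 r=(0,0) succ=(1,0) retry=(0,0)
6. Q CAS -> counter=1 r=(0,0) succ=(1,0) retry=(0,1)

counter=1 r=(0,0) succ=(1,0) retry=(0,1)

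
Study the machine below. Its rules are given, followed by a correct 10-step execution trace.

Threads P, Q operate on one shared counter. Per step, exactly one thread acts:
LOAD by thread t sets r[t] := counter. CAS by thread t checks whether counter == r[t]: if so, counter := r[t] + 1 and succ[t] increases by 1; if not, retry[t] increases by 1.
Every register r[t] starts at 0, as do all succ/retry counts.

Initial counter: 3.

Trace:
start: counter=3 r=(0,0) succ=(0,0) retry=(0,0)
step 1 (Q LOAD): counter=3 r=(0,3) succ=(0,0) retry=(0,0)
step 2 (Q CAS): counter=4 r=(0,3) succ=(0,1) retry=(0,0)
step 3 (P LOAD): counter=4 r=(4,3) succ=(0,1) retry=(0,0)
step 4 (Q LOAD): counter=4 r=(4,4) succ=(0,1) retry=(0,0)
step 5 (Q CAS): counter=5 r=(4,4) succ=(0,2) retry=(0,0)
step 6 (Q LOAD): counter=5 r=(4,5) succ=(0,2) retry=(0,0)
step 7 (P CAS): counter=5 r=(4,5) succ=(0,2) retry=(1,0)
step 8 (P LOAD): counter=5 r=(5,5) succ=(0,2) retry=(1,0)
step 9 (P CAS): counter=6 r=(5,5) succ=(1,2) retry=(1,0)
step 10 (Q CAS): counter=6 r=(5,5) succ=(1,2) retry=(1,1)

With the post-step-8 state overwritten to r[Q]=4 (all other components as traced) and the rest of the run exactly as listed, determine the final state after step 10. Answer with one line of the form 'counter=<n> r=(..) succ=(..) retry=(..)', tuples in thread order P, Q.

state after step 8 := counter=5 r=(5,4) succ=(0,2) retry=(1,0)
step 9 (P CAS): counter=6 r=(5,4) succ=(1,2) retry=(1,0)
step 10 (Q CAS): counter=6 r=(5,4) succ=(1,2) retry=(1,1)

counter=6 r=(5,4) succ=(1,2) retry=(1,1)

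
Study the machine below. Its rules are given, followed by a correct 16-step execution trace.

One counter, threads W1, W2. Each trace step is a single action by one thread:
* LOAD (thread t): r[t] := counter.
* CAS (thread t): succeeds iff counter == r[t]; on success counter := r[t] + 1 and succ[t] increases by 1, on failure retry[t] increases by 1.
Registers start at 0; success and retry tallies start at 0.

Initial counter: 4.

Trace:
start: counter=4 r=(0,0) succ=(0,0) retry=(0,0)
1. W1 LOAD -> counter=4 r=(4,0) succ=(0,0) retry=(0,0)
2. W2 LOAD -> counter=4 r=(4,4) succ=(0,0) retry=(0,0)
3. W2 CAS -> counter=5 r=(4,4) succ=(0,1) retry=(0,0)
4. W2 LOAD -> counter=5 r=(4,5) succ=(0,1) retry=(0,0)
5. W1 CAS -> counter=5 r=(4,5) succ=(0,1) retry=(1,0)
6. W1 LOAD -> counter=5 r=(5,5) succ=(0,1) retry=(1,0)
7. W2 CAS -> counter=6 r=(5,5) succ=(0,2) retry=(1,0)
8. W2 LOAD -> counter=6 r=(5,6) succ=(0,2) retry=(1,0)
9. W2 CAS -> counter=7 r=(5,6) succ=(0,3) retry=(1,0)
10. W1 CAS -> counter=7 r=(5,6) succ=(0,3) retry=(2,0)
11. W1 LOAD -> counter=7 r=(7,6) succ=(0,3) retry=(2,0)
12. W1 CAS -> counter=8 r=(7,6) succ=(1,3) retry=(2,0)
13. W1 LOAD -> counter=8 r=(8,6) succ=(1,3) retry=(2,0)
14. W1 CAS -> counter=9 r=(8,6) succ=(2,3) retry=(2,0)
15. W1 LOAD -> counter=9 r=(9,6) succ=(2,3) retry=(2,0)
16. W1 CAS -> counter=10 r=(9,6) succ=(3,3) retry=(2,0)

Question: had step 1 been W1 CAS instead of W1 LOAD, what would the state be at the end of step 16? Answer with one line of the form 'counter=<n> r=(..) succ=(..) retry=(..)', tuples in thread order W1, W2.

counter=10 r=(9,6) succ=(3,3) retry=(3,0)

(re-executing from step 1 with the substitution; state before step 1: counter=4 r=(0,0) succ=(0,0) retry=(0,0))
1. W1 CAS -> counter=4 r=(0,0) succ=(0,0) retry=(1,0)
2. W2 LOAD -> counter=4 r=(0,4) succ=(0,0) retry=(1,0)
3. W2 CAS -> counter=5 r=(0,4) succ=(0,1) retry=(1,0)
4. W2 LOAD -> counter=5 r=(0,5) succ=(0,1) retry=(1,0)
5. W1 CAS -> counter=5 r=(0,5) succ=(0,1) retry=(2,0)
6. W1 LOAD -> counter=5 r=(5,5) succ=(0,1) retry=(2,0)
7. W2 CAS -> counter=6 r=(5,5) succ=(0,2) retry=(2,0)
8. W2 LOAD -> counter=6 r=(5,6) succ=(0,2) retry=(2,0)
9. W2 CAS -> counter=7 r=(5,6) succ=(0,3) retry=(2,0)
10. W1 CAS -> counter=7 r=(5,6) succ=(0,3) retry=(3,0)
11. W1 LOAD -> counter=7 r=(7,6) succ=(0,3) retry=(3,0)
12. W1 CAS -> counter=8 r=(7,6) succ=(1,3) retry=(3,0)
13. W1 LOAD -> counter=8 r=(8,6) succ=(1,3) retry=(3,0)
14. W1 CAS -> counter=9 r=(8,6) succ=(2,3) retry=(3,0)
15. W1 LOAD -> counter=9 r=(9,6) succ=(2,3) retry=(3,0)
16. W1 CAS -> counter=10 r=(9,6) succ=(3,3) retry=(3,0)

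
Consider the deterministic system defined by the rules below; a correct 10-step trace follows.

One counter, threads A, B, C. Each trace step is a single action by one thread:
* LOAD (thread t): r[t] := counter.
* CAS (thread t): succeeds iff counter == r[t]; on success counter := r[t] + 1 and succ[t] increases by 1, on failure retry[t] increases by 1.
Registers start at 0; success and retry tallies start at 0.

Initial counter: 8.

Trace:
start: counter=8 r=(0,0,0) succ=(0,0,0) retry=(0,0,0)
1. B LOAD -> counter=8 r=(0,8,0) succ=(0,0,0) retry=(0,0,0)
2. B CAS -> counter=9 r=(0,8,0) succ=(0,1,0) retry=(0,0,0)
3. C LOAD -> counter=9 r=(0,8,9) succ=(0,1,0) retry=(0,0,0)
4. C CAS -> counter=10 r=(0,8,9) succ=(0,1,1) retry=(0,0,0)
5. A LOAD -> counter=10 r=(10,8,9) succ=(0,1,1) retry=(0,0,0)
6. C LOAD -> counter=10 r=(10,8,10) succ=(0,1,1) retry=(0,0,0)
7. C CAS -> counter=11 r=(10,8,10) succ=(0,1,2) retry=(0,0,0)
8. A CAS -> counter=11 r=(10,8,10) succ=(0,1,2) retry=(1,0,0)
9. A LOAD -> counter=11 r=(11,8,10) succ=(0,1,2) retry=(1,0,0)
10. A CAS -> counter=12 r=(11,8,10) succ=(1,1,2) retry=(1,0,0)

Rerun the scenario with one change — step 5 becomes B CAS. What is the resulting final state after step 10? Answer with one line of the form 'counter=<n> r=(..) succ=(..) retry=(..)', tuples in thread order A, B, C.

(re-executing from step 5 with the substitution; state before step 5: counter=10 r=(0,8,9) succ=(0,1,1) retry=(0,0,0))
5. B CAS -> counter=10 r=(0,8,9) succ=(0,1,1) retry=(0,1,0)
6. C LOAD -> counter=10 r=(0,8,10) succ=(0,1,1) retry=(0,1,0)
7. C CAS -> counter=11 r=(0,8,10) succ=(0,1,2) retry=(0,1,0)
8. A CAS -> counter=11 r=(0,8,10) succ=(0,1,2) retry=(1,1,0)
9. A LOAD -> counter=11 r=(11,8,10) succ=(0,1,2) retry=(1,1,0)
10. A CAS -> counter=12 r=(11,8,10) succ=(1,1,2) retry=(1,1,0)

counter=12 r=(11,8,10) succ=(1,1,2) retry=(1,1,0)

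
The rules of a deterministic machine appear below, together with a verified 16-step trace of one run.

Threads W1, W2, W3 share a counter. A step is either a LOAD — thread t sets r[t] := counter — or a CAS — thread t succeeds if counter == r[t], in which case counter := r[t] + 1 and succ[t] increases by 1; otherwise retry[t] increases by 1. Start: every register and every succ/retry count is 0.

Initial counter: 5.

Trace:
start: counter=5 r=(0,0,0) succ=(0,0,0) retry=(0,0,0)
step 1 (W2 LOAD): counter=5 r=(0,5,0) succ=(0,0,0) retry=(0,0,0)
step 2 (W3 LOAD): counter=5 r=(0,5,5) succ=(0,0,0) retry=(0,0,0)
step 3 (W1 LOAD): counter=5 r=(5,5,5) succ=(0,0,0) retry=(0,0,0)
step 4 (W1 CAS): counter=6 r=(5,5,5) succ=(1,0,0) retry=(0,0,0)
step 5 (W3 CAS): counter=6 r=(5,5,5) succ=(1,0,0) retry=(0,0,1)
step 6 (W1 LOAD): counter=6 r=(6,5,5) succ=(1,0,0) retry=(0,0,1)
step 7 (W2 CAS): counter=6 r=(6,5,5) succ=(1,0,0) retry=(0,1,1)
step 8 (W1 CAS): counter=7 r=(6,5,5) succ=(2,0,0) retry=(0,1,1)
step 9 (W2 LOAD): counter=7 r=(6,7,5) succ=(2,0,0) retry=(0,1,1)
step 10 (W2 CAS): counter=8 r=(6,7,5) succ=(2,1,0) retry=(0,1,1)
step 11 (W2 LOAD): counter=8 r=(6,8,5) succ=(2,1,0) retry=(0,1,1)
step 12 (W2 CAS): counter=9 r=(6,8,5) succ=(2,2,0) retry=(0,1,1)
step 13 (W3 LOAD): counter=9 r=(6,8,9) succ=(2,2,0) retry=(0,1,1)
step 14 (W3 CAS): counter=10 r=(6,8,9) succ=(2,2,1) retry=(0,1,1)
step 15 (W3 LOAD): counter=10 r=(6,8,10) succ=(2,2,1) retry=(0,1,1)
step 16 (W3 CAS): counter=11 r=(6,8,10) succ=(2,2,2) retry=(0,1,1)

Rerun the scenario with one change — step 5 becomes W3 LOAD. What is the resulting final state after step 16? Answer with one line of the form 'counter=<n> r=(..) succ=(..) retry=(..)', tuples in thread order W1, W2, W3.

(re-executing from step 5 with the substitution; state before step 5: counter=6 r=(5,5,5) succ=(1,0,0) retry=(0,0,0))
step 5 (W3 LOAD): counter=6 r=(5,5,6) succ=(1,0,0) retry=(0,0,0)
step 6 (W1 LOAD): counter=6 r=(6,5,6) succ=(1,0,0) retry=(0,0,0)
step 7 (W2 CAS): counter=6 r=(6,5,6) succ=(1,0,0) retry=(0,1,0)
step 8 (W1 CAS): counter=7 r=(6,5,6) succ=(2,0,0) retry=(0,1,0)
step 9 (W2 LOAD): counter=7 r=(6,7,6) succ=(2,0,0) retry=(0,1,0)
step 10 (W2 CAS): counter=8 r=(6,7,6) succ=(2,1,0) retry=(0,1,0)
step 11 (W2 LOAD): counter=8 r=(6,8,6) succ=(2,1,0) retry=(0,1,0)
step 12 (W2 CAS): counter=9 r=(6,8,6) succ=(2,2,0) retry=(0,1,0)
step 13 (W3 LOAD): counter=9 r=(6,8,9) succ=(2,2,0) retry=(0,1,0)
step 14 (W3 CAS): counter=10 r=(6,8,9) succ=(2,2,1) retry=(0,1,0)
step 15 (W3 LOAD): counter=10 r=(6,8,10) succ=(2,2,1) retry=(0,1,0)
step 16 (W3 CAS): counter=11 r=(6,8,10) succ=(2,2,2) retry=(0,1,0)

counter=11 r=(6,8,10) succ=(2,2,2) retry=(0,1,0)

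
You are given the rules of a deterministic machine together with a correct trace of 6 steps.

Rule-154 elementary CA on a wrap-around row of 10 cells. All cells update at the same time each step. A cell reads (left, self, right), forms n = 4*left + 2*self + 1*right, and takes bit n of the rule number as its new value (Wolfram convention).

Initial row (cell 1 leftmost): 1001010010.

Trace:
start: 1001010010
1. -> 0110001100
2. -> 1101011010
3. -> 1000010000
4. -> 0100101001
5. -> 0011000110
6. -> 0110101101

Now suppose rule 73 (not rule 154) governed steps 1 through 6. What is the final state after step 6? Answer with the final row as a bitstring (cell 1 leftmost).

(re-executing steps 1..6 under rule 73; state before step 1: 1001010010)
1. -> 0000000000
2. -> 1111111111
3. -> 0000000000
4. -> 1111111111
5. -> 0000000000
6. -> 1111111111

1111111111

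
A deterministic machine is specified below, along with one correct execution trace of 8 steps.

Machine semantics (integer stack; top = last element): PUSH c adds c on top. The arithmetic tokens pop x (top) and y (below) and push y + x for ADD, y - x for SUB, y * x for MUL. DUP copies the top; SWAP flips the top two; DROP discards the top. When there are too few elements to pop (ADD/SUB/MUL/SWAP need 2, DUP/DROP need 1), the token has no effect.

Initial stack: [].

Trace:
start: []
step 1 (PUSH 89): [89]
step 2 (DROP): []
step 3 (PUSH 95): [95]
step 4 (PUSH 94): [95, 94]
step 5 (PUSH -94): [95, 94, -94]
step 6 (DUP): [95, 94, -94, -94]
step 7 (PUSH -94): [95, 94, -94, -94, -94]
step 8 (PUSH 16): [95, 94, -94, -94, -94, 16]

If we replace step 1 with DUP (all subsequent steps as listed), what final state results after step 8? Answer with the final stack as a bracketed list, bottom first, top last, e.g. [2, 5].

[95, 94, -94, -94, -94, 16]

(re-executing from step 1 with the substitution; state before step 1: [])
step 1 (DUP): []
step 2 (DROP): []
step 3 (PUSH 95): [95]
step 4 (PUSH 94): [95, 94]
step 5 (PUSH -94): [95, 94, -94]
step 6 (DUP): [95, 94, -94, -94]
step 7 (PUSH -94): [95, 94, -94, -94, -94]
step 8 (PUSH 16): [95, 94, -94, -94, -94, 16]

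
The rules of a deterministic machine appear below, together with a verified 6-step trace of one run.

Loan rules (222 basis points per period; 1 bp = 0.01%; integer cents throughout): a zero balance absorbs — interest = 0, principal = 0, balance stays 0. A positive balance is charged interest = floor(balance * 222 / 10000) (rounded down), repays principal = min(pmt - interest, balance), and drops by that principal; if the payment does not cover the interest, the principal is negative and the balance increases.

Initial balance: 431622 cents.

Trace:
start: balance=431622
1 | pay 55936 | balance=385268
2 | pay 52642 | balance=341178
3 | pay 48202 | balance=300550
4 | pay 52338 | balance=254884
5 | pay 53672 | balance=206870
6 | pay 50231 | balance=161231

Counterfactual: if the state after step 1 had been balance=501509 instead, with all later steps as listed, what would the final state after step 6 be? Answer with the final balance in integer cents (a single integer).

state after step 1 := balance=501509
2 | pay 52642 | balance=460000
3 | pay 48202 | balance=422010
4 | pay 52338 | balance=379040
5 | pay 53672 | balance=333782
6 | pay 50231 | balance=290960

290960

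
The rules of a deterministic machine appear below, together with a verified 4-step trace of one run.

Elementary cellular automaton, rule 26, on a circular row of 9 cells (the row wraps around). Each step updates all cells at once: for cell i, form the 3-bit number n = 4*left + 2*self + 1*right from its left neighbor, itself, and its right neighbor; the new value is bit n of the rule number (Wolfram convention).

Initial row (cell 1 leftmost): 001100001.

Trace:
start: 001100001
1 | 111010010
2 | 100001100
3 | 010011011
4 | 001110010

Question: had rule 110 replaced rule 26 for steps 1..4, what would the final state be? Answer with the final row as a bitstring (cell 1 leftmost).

(re-executing steps 1..4 under rule 110; state before step 1: 001100001)
1 | 011100011
2 | 110100111
3 | 011101100
4 | 110111100

110111100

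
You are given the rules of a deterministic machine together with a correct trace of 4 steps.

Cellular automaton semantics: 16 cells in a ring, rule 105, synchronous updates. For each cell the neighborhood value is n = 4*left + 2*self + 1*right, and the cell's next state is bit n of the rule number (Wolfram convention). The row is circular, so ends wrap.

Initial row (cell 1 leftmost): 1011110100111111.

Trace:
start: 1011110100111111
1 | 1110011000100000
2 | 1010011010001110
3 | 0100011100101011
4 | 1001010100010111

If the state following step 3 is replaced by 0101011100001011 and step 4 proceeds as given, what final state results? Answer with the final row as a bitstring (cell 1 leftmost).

state after step 3 := 0101011100001011
4 | 1010110101100111

1010110101100111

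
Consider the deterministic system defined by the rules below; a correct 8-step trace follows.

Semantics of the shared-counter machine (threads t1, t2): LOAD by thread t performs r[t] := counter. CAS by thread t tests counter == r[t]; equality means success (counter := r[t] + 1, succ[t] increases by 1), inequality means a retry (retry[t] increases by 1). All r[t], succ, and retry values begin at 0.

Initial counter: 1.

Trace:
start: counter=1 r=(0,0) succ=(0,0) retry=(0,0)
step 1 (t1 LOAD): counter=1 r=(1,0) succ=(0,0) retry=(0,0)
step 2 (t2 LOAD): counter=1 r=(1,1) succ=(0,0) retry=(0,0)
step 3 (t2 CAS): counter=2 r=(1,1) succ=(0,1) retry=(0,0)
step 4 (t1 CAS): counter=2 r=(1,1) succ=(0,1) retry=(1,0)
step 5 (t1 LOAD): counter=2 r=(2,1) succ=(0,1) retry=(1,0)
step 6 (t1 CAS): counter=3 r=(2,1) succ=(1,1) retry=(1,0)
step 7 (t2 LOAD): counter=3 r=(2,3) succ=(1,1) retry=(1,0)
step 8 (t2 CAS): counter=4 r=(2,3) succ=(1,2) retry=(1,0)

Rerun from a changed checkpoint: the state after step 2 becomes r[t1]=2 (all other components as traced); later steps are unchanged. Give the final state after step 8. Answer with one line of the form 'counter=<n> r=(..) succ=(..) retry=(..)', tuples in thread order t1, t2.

state after step 2 := counter=1 r=(2,1) succ=(0,0) retry=(0,0)
step 3 (t2 CAS): counter=2 r=(2,1) succ=(0,1) retry=(0,0)
step 4 (t1 CAS): counter=3 r=(2,1) succ=(1,1) retry=(0,0)
step 5 (t1 LOAD): counter=3 r=(3,1) succ=(1,1) retry=(0,0)
step 6 (t1 CAS): counter=4 r=(3,1) succ=(2,1) retry=(0,0)
step 7 (t2 LOAD): counter=4 r=(3,4) succ=(2,1) retry=(0,0)
step 8 (t2 CAS): counter=5 r=(3,4) succ=(2,2) retry=(0,0)

counter=5 r=(3,4) succ=(2,2) retry=(0,0)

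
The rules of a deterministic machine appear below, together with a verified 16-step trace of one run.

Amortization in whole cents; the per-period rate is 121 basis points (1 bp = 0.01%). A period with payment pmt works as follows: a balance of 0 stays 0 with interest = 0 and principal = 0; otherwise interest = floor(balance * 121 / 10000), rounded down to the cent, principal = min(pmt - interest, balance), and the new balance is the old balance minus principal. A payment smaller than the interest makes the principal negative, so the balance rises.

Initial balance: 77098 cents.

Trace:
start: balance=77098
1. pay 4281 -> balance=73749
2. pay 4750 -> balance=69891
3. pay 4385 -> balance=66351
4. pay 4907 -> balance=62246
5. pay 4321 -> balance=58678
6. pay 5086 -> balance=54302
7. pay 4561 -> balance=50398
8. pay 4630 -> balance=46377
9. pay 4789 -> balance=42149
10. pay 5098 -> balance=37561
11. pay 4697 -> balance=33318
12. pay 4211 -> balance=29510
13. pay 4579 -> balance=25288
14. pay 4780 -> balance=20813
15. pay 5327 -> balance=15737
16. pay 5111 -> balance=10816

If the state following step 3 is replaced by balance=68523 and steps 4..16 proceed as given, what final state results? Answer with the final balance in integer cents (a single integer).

13355

state after step 3 := balance=68523
4. pay 4907 -> balance=64445
5. pay 4321 -> balance=60903
6. pay 5086 -> balance=56553
7. pay 4561 -> balance=52676
8. pay 4630 -> balance=48683
9. pay 4789 -> balance=44483
10. pay 5098 -> balance=39923
11. pay 4697 -> balance=35709
12. pay 4211 -> balance=31930
13. pay 4579 -> balance=27737
14. pay 4780 -> balance=23292
15. pay 5327 -> balance=18246
16. pay 5111 -> balance=13355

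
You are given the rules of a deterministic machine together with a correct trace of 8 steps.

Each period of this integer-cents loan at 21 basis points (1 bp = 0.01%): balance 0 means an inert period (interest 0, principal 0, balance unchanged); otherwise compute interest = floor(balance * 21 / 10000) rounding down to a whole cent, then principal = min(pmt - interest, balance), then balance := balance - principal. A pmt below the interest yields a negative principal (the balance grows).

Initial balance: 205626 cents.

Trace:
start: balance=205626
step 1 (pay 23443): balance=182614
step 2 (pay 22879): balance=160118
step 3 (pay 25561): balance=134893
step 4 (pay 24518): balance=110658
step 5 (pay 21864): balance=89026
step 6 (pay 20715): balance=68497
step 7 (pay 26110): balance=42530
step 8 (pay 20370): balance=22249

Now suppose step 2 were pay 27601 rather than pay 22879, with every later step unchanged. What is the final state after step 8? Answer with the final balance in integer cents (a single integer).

(re-executing from step 2 with the substitution; state before step 2: balance=182614)
step 2 (pay 27601): balance=155396
step 3 (pay 25561): balance=130161
step 4 (pay 24518): balance=105916
step 5 (pay 21864): balance=84274
step 6 (pay 20715): balance=63735
step 7 (pay 26110): balance=37758
step 8 (pay 20370): balance=17467

17467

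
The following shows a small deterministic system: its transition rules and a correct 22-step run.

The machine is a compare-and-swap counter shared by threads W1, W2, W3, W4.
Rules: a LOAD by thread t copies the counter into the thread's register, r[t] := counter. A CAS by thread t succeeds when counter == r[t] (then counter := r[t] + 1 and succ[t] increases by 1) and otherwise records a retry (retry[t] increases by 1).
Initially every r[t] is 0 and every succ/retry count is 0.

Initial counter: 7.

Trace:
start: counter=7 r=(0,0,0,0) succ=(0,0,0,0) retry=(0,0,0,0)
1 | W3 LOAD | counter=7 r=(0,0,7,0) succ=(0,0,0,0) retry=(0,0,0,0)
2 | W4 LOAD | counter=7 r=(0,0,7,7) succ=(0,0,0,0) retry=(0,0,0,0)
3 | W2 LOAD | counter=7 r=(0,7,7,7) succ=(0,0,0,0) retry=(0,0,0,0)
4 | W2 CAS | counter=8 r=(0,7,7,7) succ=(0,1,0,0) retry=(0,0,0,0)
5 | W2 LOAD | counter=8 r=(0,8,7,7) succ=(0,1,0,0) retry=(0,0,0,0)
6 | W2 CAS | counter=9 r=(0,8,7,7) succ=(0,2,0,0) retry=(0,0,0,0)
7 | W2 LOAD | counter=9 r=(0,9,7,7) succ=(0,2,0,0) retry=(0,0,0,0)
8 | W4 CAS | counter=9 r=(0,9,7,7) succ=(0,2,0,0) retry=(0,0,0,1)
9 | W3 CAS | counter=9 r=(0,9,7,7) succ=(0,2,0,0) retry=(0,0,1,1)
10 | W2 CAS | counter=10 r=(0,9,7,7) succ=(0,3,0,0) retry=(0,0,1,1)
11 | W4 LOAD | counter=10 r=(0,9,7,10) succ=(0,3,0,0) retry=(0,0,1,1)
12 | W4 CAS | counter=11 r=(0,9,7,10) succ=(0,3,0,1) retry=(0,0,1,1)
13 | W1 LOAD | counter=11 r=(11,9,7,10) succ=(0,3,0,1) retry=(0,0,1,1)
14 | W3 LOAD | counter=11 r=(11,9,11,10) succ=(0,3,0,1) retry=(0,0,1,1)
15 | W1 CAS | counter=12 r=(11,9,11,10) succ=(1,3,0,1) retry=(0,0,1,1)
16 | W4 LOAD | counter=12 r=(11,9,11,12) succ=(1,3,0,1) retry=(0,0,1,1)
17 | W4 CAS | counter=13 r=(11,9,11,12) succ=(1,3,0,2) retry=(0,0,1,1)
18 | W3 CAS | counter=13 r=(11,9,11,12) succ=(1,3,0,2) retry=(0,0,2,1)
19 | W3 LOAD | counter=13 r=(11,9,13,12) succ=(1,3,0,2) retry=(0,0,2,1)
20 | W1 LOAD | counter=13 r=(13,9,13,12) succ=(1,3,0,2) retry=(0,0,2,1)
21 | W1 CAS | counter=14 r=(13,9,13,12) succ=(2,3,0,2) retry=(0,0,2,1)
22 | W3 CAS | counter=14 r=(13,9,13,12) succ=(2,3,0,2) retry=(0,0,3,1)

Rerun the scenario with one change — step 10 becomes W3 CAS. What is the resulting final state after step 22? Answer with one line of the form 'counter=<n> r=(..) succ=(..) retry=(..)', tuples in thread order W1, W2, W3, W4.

(re-executing from step 10 with the substitution; state before step 10: counter=9 r=(0,9,7,7) succ=(0,2,0,0) retry=(0,0,1,1))
10 | W3 CAS | counter=9 r=(0,9,7,7) succ=(0,2,0,0) retry=(0,0,2,1)
11 | W4 LOAD | counter=9 r=(0,9,7,9) succ=(0,2,0,0) retry=(0,0,2,1)
12 | W4 CAS | counter=10 r=(0,9,7,9) succ=(0,2,0,1) retry=(0,0,2,1)
13 | W1 LOAD | counter=10 r=(10,9,7,9) succ=(0,2,0,1) retry=(0,0,2,1)
14 | W3 LOAD | counter=10 r=(10,9,10,9) succ=(0,2,0,1) retry=(0,0,2,1)
15 | W1 CAS | counter=11 r=(10,9,10,9) succ=(1,2,0,1) retry=(0,0,2,1)
16 | W4 LOAD | counter=11 r=(10,9,10,11) succ=(1,2,0,1) retry=(0,0,2,1)
17 | W4 CAS | counter=12 r=(10,9,10,11) succ=(1,2,0,2) retry=(0,0,2,1)
18 | W3 CAS | counter=12 r=(10,9,10,11) succ=(1,2,0,2) retry=(0,0,3,1)
19 | W3 LOAD | counter=12 r=(10,9,12,11) succ=(1,2,0,2) retry=(0,0,3,1)
20 | W1 LOAD | counter=12 r=(12,9,12,11) succ=(1,2,0,2) retry=(0,0,3,1)
21 | W1 CAS | counter=13 r=(12,9,12,11) succ=(2,2,0,2) retry=(0,0,3,1)
22 | W3 CAS | counter=13 r=(12,9,12,11) succ=(2,2,0,2) retry=(0,0,4,1)

counter=13 r=(12,9,12,11) succ=(2,2,0,2) retry=(0,0,4,1)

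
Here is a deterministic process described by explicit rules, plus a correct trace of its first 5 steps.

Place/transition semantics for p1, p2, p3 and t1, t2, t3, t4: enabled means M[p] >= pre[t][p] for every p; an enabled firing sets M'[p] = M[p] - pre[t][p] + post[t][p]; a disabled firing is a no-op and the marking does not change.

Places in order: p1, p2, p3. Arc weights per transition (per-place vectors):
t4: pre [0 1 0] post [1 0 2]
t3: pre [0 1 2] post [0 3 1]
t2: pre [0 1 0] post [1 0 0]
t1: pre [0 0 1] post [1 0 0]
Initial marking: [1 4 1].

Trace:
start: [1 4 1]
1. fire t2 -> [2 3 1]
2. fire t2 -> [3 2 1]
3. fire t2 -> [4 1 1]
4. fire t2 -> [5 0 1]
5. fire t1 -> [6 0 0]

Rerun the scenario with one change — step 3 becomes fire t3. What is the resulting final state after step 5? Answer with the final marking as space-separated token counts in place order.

5 1 0

(re-executing from step 3 with the substitution; state before step 3: [3 2 1])
3. fire t3 -> [3 2 1]
4. fire t2 -> [4 1 1]
5. fire t1 -> [5 1 0]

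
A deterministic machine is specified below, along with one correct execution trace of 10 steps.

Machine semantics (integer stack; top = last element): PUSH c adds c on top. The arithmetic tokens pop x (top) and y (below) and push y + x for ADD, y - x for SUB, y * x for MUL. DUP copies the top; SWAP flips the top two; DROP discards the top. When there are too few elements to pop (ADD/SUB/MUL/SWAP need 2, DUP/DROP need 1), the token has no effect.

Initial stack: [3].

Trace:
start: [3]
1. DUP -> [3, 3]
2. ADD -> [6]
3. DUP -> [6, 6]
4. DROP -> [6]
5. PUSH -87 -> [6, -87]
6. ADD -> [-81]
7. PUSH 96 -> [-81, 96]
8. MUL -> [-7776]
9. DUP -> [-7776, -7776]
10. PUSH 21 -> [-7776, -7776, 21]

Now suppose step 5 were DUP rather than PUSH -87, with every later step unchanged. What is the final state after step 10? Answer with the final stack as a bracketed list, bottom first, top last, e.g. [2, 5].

[1152, 1152, 21]

(re-executing from step 5 with the substitution; state before step 5: [6])
5. DUP -> [6, 6]
6. ADD -> [12]
7. PUSH 96 -> [12, 96]
8. MUL -> [1152]
9. DUP -> [1152, 1152]
10. PUSH 21 -> [1152, 1152, 21]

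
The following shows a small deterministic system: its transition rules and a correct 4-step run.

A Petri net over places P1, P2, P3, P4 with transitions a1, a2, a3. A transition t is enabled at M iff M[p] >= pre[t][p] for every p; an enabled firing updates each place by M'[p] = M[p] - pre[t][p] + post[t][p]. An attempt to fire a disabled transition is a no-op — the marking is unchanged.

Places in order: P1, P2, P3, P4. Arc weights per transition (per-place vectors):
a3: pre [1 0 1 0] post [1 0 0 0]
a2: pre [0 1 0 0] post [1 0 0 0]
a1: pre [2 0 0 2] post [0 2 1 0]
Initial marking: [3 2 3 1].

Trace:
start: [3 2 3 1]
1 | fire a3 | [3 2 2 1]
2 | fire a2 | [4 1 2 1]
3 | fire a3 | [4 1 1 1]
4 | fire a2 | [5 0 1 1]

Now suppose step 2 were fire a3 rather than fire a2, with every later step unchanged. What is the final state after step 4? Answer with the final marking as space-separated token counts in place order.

4 1 0 1

(re-executing from step 2 with the substitution; state before step 2: [3 2 2 1])
2 | fire a3 | [3 2 1 1]
3 | fire a3 | [3 2 0 1]
4 | fire a2 | [4 1 0 1]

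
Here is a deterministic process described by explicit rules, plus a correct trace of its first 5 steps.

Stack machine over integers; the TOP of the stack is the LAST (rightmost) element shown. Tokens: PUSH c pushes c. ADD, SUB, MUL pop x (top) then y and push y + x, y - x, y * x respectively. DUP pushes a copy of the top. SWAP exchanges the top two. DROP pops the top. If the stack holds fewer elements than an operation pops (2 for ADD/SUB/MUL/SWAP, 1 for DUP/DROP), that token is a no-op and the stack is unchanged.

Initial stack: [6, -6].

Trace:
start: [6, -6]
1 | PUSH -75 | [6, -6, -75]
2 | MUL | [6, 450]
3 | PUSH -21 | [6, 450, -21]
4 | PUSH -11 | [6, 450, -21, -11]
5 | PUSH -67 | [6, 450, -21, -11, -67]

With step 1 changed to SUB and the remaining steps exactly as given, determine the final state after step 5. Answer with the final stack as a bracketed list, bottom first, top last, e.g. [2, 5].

[12, -21, -11, -67]

(re-executing from step 1 with the substitution; state before step 1: [6, -6])
1 | SUB | [12]
2 | MUL | [12]
3 | PUSH -21 | [12, -21]
4 | PUSH -11 | [12, -21, -11]
5 | PUSH -67 | [12, -21, -11, -67]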